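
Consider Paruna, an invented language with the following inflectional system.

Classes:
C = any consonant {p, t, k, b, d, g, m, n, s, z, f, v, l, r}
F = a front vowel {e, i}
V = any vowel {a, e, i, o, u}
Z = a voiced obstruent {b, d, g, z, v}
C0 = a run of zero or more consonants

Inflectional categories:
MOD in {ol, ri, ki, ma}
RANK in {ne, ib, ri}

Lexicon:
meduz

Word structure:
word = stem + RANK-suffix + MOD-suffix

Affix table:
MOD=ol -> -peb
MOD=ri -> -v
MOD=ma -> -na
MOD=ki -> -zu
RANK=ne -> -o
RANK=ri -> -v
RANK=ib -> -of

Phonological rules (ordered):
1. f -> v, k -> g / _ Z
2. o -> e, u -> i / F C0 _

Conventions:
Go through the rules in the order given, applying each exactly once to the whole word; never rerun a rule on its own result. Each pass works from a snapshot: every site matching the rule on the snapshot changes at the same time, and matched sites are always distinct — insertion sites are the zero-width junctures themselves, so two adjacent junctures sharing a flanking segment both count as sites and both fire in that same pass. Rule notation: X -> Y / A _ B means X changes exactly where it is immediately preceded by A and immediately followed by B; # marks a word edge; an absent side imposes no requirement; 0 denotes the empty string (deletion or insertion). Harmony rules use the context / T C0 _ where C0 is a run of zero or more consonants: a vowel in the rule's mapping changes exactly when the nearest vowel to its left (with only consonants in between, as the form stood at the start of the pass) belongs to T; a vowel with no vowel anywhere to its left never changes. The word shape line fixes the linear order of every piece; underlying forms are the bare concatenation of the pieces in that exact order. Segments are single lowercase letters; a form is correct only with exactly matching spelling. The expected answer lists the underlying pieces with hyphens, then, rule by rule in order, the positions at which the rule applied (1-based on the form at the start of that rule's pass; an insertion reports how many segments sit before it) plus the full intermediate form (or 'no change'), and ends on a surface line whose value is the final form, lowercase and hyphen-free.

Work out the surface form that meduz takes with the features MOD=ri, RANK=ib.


underlying: meduz-of-v
1. f -> v, k -> g / _ Z: fires at position(s) 7: meduzovv
2. o -> e, u -> i / F C0 _: fires at position(s) 4: medizovv
surface: medizovv


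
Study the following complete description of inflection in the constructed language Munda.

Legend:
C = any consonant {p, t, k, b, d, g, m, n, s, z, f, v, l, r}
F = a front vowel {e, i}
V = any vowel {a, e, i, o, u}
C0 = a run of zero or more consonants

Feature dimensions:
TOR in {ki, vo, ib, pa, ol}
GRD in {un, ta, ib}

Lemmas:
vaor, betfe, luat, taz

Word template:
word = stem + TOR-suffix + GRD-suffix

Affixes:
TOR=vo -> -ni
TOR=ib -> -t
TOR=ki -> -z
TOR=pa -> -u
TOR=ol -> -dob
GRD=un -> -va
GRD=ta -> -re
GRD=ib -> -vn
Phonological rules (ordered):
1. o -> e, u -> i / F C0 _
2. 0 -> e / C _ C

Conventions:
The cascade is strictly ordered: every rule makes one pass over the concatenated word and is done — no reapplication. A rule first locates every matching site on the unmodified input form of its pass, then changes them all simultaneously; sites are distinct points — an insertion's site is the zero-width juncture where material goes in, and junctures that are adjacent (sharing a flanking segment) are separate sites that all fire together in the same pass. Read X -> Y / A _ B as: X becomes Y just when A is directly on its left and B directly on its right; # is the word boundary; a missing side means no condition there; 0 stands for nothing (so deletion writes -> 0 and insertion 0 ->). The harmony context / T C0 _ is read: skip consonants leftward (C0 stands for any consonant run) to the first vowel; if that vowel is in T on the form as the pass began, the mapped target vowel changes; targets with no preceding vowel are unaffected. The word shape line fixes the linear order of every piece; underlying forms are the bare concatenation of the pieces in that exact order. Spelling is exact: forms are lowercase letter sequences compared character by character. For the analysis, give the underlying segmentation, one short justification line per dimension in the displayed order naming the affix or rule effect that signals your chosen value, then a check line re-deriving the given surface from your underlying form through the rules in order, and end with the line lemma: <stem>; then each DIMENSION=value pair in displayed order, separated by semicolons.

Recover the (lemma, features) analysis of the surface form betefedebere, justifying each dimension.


underlying: betfe-dob-re
TOR=ol - signalled by the affix -dob
GRD=ta - signalled by the affix -re
check: betfedobre -> betfedebre -> betefedebere
lemma: betfe; TOR=ol; GRD=ta


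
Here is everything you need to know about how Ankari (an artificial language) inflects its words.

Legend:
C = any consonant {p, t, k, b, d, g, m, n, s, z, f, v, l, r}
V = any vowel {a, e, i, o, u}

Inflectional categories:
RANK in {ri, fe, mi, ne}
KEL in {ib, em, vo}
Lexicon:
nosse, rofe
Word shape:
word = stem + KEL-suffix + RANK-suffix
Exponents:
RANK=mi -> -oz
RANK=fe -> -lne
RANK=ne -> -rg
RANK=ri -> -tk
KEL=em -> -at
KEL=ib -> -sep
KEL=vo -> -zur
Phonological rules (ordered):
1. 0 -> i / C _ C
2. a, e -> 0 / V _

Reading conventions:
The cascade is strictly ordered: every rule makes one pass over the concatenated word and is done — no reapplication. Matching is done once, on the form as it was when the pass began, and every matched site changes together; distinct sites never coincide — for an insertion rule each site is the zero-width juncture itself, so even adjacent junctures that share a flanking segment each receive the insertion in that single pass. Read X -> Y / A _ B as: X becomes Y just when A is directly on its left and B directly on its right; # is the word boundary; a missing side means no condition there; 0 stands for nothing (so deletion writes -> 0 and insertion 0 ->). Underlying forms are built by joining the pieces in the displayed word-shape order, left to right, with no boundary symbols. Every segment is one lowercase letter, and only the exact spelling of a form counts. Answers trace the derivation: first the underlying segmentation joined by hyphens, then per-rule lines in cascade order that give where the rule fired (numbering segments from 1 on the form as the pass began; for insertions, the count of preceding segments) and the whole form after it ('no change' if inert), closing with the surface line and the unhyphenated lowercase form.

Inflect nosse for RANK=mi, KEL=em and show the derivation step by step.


underlying: nosse-at-oz
1. 0 -> i / C _ C: inserts after position(s) 3: nosiseatoz
2. a, e -> 0 / V _: fires at position(s) 7: nosisetoz
surface: nosisetoz


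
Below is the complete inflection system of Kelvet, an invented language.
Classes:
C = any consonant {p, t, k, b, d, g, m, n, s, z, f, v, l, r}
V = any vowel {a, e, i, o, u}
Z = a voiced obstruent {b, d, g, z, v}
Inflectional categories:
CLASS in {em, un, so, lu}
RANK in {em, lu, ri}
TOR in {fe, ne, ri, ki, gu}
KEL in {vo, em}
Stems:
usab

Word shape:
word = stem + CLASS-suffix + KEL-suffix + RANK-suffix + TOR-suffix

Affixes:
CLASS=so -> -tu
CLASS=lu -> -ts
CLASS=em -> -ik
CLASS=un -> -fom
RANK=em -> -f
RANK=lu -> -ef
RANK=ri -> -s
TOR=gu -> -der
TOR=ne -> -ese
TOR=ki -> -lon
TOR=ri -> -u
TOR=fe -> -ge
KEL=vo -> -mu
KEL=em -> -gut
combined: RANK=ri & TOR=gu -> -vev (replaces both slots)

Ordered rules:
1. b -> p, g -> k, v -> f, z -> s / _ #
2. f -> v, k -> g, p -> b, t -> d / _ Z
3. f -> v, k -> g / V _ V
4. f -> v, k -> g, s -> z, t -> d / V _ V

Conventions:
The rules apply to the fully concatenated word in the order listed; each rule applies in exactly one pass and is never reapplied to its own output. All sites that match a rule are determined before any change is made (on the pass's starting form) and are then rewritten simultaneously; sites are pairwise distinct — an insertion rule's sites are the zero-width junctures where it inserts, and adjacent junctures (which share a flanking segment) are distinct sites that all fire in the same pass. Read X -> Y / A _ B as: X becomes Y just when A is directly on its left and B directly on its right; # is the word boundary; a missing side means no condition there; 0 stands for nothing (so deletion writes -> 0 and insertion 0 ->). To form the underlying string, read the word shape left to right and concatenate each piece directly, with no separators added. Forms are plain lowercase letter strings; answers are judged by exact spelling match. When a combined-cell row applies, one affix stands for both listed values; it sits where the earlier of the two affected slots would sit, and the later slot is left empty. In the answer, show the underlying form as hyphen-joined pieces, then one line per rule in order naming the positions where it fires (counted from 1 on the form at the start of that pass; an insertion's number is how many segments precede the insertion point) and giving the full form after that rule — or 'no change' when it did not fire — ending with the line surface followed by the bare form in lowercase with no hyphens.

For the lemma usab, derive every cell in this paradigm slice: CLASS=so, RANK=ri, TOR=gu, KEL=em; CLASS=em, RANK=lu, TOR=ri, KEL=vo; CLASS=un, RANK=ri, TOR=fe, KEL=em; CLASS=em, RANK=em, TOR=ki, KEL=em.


cell CLASS=so, RANK=ri, TOR=gu, KEL=em:
underlying: usab-tu-gut-vev
1. b -> p, g -> k, v -> f, z -> s / _ #: fires at position(s) 12: usabtugutvef
2. f -> v, k -> g, p -> b, t -> d / _ Z: fires at position(s) 9: usabtugudvef
3. f -> v, k -> g / V _ V: no change
4. f -> v, k -> g, s -> z, t -> d / V _ V: fires at position(s) 2: uzabtugudvef
surface: uzabtugudvef

cell CLASS=em, RANK=lu, TOR=ri, KEL=vo:
underlying: usab-ik-mu-ef-u
1. b -> p, g -> k, v -> f, z -> s / _ #: no change
2. f -> v, k -> g, p -> b, t -> d / _ Z: no change
3. f -> v, k -> g / V _ V: fires at position(s) 10: usabikmuevu
4. f -> v, k -> g, s -> z, t -> d / V _ V: fires at position(s) 2: uzabikmuevu
surface: uzabikmuevu

cell CLASS=un, RANK=ri, TOR=fe, KEL=em:
underlying: usab-fom-gut-s-ge
1. b -> p, g -> k, v -> f, z -> s / _ #: no change
2. f -> v, k -> g, p -> b, t -> d / _ Z: no change
3. f -> v, k -> g / V _ V: no change
4. f -> v, k -> g, s -> z, t -> d / V _ V: fires at position(s) 2: uzabfomgutsge
surface: uzabfomgutsge

cell CLASS=em, RANK=em, TOR=ki, KEL=em:
underlying: usab-ik-gut-f-lon
1. b -> p, g -> k, v -> f, z -> s / _ #: no change
2. f -> v, k -> g, p -> b, t -> d / _ Z: fires at position(s) 6: usabiggutflon
3. f -> v, k -> g / V _ V: no change
4. f -> v, k -> g, s -> z, t -> d / V _ V: fires at position(s) 2: uzabiggutflon
surface: uzabiggutflon


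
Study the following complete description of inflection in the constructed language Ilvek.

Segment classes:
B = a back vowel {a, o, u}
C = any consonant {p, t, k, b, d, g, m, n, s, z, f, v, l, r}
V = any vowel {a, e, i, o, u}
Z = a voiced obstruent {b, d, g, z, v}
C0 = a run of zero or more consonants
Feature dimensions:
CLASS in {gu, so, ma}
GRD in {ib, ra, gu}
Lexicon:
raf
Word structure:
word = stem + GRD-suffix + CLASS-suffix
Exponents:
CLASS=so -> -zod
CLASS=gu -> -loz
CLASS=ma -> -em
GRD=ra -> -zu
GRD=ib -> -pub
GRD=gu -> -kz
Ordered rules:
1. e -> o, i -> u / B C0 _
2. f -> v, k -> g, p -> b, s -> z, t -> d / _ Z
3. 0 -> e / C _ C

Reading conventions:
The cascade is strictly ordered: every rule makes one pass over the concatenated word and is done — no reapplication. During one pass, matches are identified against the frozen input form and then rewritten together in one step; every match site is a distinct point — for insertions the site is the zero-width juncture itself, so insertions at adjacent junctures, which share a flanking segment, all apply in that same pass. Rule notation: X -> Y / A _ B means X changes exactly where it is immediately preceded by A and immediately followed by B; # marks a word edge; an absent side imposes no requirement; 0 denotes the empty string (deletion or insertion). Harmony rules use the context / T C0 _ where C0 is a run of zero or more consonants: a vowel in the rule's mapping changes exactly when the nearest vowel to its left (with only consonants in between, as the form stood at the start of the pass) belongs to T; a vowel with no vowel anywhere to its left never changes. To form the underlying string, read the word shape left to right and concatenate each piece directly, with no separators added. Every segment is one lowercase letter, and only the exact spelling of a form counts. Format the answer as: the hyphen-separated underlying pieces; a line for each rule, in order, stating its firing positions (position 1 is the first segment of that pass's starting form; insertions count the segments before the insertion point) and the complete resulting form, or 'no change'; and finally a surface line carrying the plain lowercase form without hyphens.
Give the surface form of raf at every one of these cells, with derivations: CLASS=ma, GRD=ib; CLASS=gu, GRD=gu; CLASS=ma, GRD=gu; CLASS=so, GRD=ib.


cell CLASS=ma, GRD=ib:
underlying: raf-pub-em
1. e -> o, i -> u / B C0 _: fires at position(s) 7: rafpubom
2. f -> v, k -> g, p -> b, s -> z, t -> d / _ Z: no change
3. 0 -> e / C _ C: inserts after position(s) 3: rafepubom
surface: rafepubom

cell CLASS=gu, GRD=gu:
underlying: raf-kz-loz
1. e -> o, i -> u / B C0 _: no change
2. f -> v, k -> g, p -> b, s -> z, t -> d / _ Z: fires at position(s) 4: rafgzloz
3. 0 -> e / C _ C: inserts after position(s) 3, 4, 5: rafegezeloz
surface: rafegezeloz

cell CLASS=ma, GRD=gu:
underlying: raf-kz-em
1. e -> o, i -> u / B C0 _: fires at position(s) 6: rafkzom
2. f -> v, k -> g, p -> b, s -> z, t -> d / _ Z: fires at position(s) 4: rafgzom
3. 0 -> e / C _ C: inserts after position(s) 3, 4: rafegezom
surface: rafegezom

cell CLASS=so, GRD=ib:
underlying: raf-pub-zod
1. e -> o, i -> u / B C0 _: no change
2. f -> v, k -> g, p -> b, s -> z, t -> d / _ Z: no change
3. 0 -> e / C _ C: inserts after position(s) 3, 6: rafepubezod
surface: rafepubezod


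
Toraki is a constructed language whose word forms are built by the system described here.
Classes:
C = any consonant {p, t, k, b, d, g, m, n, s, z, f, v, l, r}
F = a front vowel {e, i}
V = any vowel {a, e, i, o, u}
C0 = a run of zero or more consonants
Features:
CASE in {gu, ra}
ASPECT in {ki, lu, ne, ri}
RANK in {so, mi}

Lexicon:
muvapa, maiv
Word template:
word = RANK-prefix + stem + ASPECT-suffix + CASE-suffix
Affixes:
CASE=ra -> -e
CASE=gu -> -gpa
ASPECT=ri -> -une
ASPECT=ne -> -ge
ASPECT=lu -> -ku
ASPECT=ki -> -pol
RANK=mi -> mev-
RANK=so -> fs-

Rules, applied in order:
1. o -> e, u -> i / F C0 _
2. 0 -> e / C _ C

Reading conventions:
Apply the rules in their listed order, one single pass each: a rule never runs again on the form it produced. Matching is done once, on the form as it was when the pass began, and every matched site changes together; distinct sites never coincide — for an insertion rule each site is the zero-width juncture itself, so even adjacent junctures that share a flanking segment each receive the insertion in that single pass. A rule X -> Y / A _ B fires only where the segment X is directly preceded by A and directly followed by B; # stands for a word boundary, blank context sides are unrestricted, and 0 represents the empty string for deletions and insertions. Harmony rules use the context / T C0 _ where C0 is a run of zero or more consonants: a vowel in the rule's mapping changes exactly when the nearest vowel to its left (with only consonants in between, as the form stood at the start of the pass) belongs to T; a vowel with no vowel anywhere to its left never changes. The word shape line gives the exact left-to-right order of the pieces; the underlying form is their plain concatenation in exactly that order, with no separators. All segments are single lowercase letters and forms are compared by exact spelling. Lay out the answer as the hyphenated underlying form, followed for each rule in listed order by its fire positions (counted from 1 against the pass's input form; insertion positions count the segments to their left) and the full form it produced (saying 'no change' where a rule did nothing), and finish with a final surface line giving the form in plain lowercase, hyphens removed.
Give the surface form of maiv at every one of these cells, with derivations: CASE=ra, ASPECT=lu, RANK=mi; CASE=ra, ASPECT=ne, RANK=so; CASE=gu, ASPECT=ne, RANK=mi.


cell CASE=ra, ASPECT=lu, RANK=mi:
underlying: mev-maiv-ku-e
1. o -> e, u -> i / F C0 _: fires at position(s) 9: mevmaivkie
2. 0 -> e / C _ C: inserts after position(s) 3, 7: mevemaivekie
surface: mevemaivekie

cell CASE=ra, ASPECT=ne, RANK=so:
underlying: fs-maiv-ge-e
1. o -> e, u -> i / F C0 _: no change
2. 0 -> e / C _ C: inserts after position(s) 1, 2, 6: fesemaivegee
surface: fesemaivegee

cell CASE=gu, ASPECT=ne, RANK=mi:
underlying: mev-maiv-ge-gpa
1. o -> e, u -> i / F C0 _: no change
2. 0 -> e / C _ C: inserts after position(s) 3, 7, 10: mevemaivegegepa
surface: mevemaivegegepa


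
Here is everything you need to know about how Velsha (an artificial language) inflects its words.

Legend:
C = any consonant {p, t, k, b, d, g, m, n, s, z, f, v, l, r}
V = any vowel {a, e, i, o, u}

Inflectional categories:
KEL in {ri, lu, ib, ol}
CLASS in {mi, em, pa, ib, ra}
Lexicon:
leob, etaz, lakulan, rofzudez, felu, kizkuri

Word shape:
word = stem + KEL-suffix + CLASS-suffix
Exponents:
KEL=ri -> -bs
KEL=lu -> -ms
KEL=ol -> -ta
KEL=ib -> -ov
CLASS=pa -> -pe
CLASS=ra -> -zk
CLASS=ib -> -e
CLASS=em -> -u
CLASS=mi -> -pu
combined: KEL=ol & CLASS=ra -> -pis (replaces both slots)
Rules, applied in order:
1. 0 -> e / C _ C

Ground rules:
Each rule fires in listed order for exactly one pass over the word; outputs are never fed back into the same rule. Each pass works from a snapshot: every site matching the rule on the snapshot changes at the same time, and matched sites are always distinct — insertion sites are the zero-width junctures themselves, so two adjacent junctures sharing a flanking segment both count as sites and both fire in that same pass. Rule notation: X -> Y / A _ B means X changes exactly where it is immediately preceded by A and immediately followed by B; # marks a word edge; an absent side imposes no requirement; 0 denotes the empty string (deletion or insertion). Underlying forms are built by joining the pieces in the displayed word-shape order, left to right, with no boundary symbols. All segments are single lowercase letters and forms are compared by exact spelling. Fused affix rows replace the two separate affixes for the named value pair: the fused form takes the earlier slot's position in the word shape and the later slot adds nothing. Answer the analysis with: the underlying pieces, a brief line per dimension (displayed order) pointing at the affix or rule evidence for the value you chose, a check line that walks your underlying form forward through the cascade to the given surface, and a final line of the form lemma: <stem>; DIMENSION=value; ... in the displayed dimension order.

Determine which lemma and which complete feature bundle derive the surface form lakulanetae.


underlying: lakulan-ta-e
KEL=ol - signalled by the affix -ta
CLASS=ib - signalled by the affix -e
check: lakulantae -> lakulanetae
lemma: lakulan; KEL=ol; CLASS=ib


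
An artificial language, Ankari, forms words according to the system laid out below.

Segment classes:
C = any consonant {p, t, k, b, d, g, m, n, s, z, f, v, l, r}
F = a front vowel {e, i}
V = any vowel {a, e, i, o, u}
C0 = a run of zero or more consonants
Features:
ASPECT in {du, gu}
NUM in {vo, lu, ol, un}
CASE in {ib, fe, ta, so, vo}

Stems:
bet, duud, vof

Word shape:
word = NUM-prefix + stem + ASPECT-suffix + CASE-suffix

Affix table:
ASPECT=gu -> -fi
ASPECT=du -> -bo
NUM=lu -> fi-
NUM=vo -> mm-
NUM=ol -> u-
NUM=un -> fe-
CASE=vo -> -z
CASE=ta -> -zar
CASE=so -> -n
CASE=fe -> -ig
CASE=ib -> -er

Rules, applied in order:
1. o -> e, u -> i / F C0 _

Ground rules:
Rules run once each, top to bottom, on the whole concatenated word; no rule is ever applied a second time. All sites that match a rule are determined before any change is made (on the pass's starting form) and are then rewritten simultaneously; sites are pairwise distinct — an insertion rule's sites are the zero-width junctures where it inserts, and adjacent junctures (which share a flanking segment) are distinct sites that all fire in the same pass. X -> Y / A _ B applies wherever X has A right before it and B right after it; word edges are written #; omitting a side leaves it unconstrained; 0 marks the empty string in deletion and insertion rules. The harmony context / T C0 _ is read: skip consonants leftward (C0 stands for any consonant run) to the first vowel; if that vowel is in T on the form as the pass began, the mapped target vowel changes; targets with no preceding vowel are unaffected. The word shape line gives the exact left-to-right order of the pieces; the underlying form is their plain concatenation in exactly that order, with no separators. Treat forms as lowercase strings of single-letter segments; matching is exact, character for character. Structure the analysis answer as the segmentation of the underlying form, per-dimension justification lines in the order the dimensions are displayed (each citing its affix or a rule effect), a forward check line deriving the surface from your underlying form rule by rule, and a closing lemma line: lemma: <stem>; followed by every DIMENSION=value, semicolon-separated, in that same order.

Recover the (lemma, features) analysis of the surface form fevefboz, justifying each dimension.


underlying: fe-vof-bo-z
ASPECT=du - signalled by the affix -bo
NUM=un - signalled by the affix fe-
CASE=vo - signalled by the affix -z
check: fevofboz -> fevefboz
lemma: vof; ASPECT=du; NUM=un; CASE=vo


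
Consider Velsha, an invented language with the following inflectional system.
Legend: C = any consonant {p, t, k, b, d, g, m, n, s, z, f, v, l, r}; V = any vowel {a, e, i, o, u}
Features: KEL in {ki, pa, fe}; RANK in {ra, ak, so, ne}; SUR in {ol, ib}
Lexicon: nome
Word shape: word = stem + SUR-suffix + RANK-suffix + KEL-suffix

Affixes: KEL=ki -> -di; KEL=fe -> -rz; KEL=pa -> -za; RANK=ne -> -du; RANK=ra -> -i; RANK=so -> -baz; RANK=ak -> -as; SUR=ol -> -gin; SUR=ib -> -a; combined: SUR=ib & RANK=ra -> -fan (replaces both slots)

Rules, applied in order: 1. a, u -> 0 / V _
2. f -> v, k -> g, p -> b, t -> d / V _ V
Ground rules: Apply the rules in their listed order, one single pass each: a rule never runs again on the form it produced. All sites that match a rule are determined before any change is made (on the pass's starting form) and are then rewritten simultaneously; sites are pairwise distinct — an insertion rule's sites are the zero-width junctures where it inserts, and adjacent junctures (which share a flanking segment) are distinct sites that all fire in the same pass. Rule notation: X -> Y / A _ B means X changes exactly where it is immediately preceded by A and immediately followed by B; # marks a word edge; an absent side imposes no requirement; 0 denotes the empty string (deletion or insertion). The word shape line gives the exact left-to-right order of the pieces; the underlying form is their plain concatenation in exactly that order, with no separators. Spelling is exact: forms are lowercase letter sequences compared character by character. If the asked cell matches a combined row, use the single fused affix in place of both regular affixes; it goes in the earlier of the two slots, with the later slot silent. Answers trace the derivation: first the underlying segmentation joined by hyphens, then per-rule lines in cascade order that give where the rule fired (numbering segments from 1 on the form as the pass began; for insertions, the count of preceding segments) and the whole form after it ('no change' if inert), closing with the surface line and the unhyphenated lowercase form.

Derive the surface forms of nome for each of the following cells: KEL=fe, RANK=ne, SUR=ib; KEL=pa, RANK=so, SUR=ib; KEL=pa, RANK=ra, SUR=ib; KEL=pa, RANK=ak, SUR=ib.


cell KEL=fe, RANK=ne, SUR=ib:
underlying: nome-a-du-rz
1. a, u -> 0 / V _: fires at position(s) 5: nomedurz
2. f -> v, k -> g, p -> b, t -> d / V _ V: no change
surface: nomedurz

cell KEL=pa, RANK=so, SUR=ib:
underlying: nome-a-baz-za
1. a, u -> 0 / V _: fires at position(s) 5: nomebazza
2. f -> v, k -> g, p -> b, t -> d / V _ V: no change
surface: nomebazza

cell KEL=pa, RANK=ra, SUR=ib:
underlying: nome-fan-za
1. a, u -> 0 / V _: no change
2. f -> v, k -> g, p -> b, t -> d / V _ V: fires at position(s) 5: nomevanza
surface: nomevanza

cell KEL=pa, RANK=ak, SUR=ib:
underlying: nome-a-as-za
1. a, u -> 0 / V _: fires at position(s) 5, 6: nomesza
2. f -> v, k -> g, p -> b, t -> d / V _ V: no change
surface: nomesza


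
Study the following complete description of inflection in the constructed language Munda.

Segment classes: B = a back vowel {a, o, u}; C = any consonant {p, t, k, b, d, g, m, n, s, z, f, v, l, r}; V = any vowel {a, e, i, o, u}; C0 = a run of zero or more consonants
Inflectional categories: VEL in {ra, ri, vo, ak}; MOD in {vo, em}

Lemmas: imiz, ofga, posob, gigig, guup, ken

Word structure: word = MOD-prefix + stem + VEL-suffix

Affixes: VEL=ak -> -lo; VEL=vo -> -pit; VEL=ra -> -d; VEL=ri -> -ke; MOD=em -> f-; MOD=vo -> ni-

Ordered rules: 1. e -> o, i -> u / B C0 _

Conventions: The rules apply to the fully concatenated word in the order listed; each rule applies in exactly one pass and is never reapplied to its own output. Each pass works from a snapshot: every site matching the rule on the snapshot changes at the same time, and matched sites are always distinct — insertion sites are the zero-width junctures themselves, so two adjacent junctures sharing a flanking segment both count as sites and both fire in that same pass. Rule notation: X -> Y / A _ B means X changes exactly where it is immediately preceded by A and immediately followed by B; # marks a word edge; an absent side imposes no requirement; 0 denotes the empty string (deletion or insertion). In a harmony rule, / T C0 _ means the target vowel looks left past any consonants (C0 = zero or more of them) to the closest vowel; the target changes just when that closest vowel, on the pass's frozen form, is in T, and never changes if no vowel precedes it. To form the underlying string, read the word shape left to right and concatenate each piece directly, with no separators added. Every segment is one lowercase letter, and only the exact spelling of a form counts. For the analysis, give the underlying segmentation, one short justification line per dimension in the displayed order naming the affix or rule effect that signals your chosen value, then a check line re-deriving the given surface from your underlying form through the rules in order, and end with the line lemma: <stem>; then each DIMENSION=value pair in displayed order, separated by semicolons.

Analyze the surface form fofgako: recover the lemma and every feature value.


underlying: f-ofga-ke
VEL=ri - signalled by the affix -ke
MOD=em - signalled by the affix f-
check: fofgake -> fofgako
lemma: ofga; VEL=ri; MOD=em


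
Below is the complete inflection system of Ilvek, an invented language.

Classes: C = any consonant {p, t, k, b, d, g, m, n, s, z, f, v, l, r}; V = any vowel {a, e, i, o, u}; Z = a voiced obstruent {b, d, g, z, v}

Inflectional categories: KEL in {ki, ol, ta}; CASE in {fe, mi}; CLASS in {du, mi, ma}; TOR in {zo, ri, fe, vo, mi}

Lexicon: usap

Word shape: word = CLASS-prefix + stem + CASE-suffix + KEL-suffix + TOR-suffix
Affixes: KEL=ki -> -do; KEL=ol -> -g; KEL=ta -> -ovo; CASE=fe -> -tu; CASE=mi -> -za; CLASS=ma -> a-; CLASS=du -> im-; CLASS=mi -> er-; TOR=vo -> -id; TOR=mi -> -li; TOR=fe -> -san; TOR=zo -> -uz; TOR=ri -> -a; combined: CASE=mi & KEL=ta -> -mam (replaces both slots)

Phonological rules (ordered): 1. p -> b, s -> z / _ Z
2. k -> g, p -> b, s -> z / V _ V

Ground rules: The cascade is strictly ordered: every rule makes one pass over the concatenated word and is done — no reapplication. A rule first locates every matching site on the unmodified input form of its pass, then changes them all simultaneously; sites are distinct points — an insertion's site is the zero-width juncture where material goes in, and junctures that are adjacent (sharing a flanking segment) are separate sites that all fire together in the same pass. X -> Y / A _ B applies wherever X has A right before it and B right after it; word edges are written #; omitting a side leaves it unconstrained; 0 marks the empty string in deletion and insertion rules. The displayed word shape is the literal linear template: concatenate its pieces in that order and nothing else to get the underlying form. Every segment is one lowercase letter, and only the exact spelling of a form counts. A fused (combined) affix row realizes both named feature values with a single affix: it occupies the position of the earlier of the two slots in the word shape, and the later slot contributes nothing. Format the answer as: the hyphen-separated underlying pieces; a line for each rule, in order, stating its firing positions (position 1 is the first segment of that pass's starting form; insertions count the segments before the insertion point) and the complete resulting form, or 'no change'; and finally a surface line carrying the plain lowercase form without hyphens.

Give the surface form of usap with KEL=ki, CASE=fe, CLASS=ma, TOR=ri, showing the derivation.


underlying: a-usap-tu-do-a
1. p -> b, s -> z / _ Z: no change
2. k -> g, p -> b, s -> z / V _ V: fires at position(s) 3: auzaptudoa
surface: auzaptudoa


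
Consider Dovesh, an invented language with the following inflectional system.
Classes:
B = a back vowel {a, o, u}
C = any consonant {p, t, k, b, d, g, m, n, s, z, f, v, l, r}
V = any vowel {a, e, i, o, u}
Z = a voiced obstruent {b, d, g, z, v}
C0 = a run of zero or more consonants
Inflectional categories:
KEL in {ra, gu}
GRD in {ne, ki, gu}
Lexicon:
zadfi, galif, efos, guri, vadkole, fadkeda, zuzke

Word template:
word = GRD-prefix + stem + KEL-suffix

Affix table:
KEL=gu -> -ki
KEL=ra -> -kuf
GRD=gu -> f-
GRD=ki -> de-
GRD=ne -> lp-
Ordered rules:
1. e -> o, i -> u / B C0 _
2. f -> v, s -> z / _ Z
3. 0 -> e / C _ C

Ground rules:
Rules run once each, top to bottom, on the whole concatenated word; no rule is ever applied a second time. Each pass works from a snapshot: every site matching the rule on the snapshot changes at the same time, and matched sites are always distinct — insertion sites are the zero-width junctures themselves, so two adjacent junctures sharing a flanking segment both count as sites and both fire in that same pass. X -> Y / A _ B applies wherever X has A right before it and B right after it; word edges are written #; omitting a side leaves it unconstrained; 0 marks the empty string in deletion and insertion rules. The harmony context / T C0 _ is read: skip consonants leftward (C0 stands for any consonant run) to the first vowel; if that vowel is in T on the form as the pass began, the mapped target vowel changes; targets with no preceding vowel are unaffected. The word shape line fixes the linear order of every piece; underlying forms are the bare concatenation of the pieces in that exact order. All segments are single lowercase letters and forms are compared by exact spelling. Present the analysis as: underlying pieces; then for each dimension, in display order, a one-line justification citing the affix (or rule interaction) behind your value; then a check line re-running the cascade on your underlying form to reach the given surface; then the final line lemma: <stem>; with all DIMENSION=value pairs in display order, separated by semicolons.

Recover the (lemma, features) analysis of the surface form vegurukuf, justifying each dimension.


underlying: f-guri-kuf
KEL=ra - signalled by the affix -kuf
GRD=gu - signalled by the affix f-
check: fgurikuf -> fgurukuf -> vgurukuf -> vegurukuf
lemma: guri; KEL=ra; GRD=gu


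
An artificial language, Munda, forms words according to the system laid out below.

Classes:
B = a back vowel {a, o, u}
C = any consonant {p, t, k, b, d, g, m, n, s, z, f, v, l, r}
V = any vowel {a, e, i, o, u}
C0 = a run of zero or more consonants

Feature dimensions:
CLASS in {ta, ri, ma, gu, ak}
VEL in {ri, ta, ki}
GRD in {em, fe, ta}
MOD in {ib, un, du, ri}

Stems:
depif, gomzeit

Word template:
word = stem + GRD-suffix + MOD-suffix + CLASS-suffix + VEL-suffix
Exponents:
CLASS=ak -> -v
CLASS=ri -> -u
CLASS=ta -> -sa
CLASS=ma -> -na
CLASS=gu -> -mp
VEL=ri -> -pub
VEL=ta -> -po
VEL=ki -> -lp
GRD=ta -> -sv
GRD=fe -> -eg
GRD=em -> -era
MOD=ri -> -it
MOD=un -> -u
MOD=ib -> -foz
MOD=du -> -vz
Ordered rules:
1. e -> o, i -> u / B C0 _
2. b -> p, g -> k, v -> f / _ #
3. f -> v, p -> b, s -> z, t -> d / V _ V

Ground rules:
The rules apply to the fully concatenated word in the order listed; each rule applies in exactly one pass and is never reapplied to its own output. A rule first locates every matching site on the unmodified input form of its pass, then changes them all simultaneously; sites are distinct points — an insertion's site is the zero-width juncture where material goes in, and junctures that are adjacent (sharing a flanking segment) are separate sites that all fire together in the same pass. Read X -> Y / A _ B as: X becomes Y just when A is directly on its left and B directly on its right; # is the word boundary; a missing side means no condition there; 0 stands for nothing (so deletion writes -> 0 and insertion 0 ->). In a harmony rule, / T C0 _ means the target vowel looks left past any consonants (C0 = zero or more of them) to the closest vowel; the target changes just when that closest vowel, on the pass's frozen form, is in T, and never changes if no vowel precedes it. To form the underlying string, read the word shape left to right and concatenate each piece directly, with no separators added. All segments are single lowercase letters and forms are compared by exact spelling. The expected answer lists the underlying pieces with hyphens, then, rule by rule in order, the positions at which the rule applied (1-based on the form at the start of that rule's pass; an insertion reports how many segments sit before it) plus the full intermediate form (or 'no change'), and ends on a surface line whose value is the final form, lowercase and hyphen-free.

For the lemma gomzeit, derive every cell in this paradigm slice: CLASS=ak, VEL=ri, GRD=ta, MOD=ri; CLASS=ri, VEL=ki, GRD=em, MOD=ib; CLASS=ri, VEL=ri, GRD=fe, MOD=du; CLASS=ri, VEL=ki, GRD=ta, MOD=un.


cell CLASS=ak, VEL=ri, GRD=ta, MOD=ri:
underlying: gomzeit-sv-it-v-pub
1. e -> o, i -> u / B C0 _: fires at position(s) 5: gomzoitsvitvpub
2. b -> p, g -> k, v -> f / _ #: fires at position(s) 15: gomzoitsvitvpup
3. f -> v, p -> b, s -> z, t -> d / V _ V: no change
surface: gomzoitsvitvpup

cell CLASS=ri, VEL=ki, GRD=em, MOD=ib:
underlying: gomzeit-era-foz-u-lp
1. e -> o, i -> u / B C0 _: fires at position(s) 5: gomzoiterafozulp
2. b -> p, g -> k, v -> f / _ #: no change
3. f -> v, p -> b, s -> z, t -> d / V _ V: fires at position(s) 7, 11: gomzoideravozulp
surface: gomzoideravozulp

cell CLASS=ri, VEL=ri, GRD=fe, MOD=du:
underlying: gomzeit-eg-vz-u-pub
1. e -> o, i -> u / B C0 _: fires at position(s) 5: gomzoitegvzupub
2. b -> p, g -> k, v -> f / _ #: fires at position(s) 15: gomzoitegvzupup
3. f -> v, p -> b, s -> z, t -> d / V _ V: fires at position(s) 7, 13: gomzoidegvzubup
surface: gomzoidegvzubup

cell CLASS=ri, VEL=ki, GRD=ta, MOD=un:
underlying: gomzeit-sv-u-u-lp
1. e -> o, i -> u / B C0 _: fires at position(s) 5: gomzoitsvuulp
2. b -> p, g -> k, v -> f / _ #: no change
3. f -> v, p -> b, s -> z, t -> d / V _ V: no change
surface: gomzoitsvuulp


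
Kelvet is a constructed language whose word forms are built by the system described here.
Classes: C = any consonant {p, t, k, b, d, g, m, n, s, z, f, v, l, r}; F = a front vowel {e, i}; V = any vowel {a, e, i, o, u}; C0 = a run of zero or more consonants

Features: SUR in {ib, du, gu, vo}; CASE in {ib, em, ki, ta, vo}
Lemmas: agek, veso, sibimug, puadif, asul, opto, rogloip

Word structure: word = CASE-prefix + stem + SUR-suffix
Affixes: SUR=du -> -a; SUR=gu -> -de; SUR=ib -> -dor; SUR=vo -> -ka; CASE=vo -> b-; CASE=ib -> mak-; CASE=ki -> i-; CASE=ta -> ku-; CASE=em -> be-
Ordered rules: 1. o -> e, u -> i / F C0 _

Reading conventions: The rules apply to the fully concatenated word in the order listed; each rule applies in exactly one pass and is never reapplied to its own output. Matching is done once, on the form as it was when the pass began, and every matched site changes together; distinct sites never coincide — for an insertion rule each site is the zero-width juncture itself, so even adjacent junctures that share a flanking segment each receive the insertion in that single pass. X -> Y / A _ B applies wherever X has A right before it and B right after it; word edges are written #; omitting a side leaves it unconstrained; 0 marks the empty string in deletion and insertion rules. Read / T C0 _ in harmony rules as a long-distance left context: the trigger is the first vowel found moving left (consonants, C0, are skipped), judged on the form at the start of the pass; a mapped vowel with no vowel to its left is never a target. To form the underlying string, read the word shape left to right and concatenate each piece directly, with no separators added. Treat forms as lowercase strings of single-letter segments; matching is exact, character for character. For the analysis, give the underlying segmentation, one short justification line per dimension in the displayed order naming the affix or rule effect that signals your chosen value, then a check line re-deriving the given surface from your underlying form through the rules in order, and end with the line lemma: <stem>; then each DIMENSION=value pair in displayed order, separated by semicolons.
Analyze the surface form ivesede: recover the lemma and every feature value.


underlying: i-veso-de
SUR=gu - signalled by the affix -de
CASE=ki - signalled by the affix i-
check: ivesode -> ivesede
lemma: veso; SUR=gu; CASE=ki


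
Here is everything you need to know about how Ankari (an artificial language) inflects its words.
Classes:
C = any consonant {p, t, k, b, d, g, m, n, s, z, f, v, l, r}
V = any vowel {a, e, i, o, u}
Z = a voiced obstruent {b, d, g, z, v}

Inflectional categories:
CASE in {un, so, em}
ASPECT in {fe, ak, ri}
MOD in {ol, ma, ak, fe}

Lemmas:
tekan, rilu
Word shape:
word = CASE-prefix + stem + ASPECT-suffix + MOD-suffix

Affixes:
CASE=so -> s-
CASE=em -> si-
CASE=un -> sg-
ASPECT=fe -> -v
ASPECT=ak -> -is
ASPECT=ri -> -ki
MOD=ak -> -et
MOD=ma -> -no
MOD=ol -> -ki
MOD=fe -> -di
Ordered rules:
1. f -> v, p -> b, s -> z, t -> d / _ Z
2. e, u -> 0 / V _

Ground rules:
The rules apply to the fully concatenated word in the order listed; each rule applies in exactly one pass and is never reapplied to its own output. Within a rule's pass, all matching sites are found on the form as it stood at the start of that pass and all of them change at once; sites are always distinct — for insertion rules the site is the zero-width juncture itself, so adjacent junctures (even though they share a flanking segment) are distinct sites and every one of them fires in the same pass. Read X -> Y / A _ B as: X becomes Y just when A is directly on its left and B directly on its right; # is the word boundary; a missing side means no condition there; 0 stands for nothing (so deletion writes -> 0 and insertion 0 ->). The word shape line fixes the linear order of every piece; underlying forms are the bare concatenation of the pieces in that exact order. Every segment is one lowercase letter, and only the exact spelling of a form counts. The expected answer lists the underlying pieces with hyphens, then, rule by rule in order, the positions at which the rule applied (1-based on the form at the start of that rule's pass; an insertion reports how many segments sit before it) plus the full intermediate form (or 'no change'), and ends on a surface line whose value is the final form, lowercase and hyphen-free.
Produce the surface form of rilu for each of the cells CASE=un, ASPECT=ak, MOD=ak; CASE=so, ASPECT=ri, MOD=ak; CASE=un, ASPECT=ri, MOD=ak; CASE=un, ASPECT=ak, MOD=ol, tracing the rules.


cell CASE=un, ASPECT=ak, MOD=ak:
underlying: sg-rilu-is-et
1. f -> v, p -> b, s -> z, t -> d / _ Z: fires at position(s) 1: zgriluiset
2. e, u -> 0 / V _: no change
surface: zgriluiset

cell CASE=so, ASPECT=ri, MOD=ak:
underlying: s-rilu-ki-et
1. f -> v, p -> b, s -> z, t -> d / _ Z: no change
2. e, u -> 0 / V _: fires at position(s) 8: srilukit
surface: srilukit

cell CASE=un, ASPECT=ri, MOD=ak:
underlying: sg-rilu-ki-et
1. f -> v, p -> b, s -> z, t -> d / _ Z: fires at position(s) 1: zgrilukiet
2. e, u -> 0 / V _: fires at position(s) 9: zgrilukit
surface: zgrilukit

cell CASE=un, ASPECT=ak, MOD=ol:
underlying: sg-rilu-is-ki
1. f -> v, p -> b, s -> z, t -> d / _ Z: fires at position(s) 1: zgriluiski
2. e, u -> 0 / V _: no change
surface: zgriluiski
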